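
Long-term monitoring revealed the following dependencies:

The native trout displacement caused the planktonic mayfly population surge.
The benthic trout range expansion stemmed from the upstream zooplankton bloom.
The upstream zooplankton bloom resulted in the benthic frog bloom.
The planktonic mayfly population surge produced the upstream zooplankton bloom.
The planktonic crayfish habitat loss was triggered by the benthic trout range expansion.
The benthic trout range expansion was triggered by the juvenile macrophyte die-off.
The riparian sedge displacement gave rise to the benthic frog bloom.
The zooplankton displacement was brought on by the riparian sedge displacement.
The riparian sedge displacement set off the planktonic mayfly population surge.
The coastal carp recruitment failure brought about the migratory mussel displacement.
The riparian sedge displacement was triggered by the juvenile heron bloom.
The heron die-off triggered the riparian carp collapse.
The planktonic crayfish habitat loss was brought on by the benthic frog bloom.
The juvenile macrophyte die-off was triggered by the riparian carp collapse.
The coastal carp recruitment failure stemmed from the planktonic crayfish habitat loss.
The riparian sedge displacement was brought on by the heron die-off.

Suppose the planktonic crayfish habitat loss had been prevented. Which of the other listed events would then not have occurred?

the coastal carp recruitment failure, the migratory mussel displacement

Downstream of the planktonic crayfish habitat loss: the coastal carp recruitment failure, the migratory mussel displacement.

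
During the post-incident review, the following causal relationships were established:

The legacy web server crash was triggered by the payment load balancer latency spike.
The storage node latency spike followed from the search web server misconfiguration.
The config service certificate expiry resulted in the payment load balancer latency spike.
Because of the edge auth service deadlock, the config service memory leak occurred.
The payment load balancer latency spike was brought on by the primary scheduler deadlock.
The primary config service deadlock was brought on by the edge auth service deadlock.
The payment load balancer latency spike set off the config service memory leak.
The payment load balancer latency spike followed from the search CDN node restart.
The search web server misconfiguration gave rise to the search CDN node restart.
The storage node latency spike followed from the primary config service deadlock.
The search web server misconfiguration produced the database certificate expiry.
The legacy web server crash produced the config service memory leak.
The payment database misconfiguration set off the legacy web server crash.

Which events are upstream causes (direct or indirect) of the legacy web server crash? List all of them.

the config service certificate expiry, the payment database misconfiguration, the payment load balancer latency spike, the primary scheduler deadlock, the search CDN node restart, the search web server misconfiguration

Immediate causes of the legacy web server crash: the payment database misconfiguration, the payment load balancer latency spike.
Further upstream: the search web server misconfiguration, the search CDN node restart, the primary scheduler deadlock, the config service certificate expiry.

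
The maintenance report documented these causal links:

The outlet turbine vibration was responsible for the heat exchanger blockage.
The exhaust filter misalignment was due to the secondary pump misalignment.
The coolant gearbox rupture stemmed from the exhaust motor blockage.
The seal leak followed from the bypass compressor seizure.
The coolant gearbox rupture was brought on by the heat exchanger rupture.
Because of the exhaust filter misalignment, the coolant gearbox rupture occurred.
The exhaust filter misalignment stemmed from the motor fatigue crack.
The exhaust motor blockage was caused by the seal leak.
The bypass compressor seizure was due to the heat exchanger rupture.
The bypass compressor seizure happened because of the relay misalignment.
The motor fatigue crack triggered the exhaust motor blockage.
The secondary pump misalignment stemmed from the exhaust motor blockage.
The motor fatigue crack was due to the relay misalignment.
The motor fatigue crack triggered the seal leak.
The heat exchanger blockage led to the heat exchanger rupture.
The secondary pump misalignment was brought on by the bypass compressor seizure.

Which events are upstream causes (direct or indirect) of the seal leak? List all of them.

Immediate causes of the seal leak: the motor fatigue crack, the bypass compressor seizure.
Further upstream: the relay misalignment, the outlet turbine vibration, the heat exchanger blockage, the heat exchanger rupture.

the bypass compressor seizure, the heat exchanger blockage, the heat exchanger rupture, the motor fatigue crack, the outlet turbine vibration, the relay misalignment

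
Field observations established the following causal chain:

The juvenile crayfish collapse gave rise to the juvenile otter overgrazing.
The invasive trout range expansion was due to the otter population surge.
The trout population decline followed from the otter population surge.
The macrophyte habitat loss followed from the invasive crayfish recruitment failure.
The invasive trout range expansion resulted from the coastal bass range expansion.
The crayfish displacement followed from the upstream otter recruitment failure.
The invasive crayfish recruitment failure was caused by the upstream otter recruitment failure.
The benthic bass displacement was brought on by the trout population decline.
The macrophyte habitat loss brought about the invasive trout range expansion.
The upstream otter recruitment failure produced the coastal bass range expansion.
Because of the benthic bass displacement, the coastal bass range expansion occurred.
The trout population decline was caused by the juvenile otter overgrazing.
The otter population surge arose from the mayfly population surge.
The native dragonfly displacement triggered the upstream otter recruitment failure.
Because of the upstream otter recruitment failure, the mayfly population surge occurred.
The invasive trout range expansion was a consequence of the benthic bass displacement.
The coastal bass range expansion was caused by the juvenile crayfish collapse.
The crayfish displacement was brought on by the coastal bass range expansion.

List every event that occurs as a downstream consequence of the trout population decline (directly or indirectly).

Direct effects: the benthic bass displacement.
2 steps out: the coastal bass range expansion, the invasive trout range expansion.
3 steps out: the crayfish displacement.
Not reachable from it: the native dragonfly displacement, the upstream otter recruitment failure, the invasive crayfish recruitment failure, the juvenile crayfish collapse, the macrophyte habitat loss, the mayfly population surge, the otter population surge, the juvenile otter overgrazing.

the benthic bass displacement, the coastal bass range expansion, the crayfish displacement, the invasive trout range expansion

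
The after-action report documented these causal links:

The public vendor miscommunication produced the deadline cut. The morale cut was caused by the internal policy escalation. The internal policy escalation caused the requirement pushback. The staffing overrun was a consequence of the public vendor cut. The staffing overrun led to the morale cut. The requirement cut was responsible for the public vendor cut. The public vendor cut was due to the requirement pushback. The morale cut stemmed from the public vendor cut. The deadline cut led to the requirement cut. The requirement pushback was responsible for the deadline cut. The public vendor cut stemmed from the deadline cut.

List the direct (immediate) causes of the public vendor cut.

Upstream contributors include the internal policy escalation, the public vendor miscommunication, but only the deadline cut, the requirement cut, the requirement pushback feed directly into the public vendor cut.

the deadline cut, the requirement cut, the requirement pushback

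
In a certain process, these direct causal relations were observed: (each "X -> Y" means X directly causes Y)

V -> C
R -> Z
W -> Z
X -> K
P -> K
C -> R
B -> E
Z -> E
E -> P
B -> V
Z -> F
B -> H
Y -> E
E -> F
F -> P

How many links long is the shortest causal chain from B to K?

Shortest chain: B → E → P → K.

3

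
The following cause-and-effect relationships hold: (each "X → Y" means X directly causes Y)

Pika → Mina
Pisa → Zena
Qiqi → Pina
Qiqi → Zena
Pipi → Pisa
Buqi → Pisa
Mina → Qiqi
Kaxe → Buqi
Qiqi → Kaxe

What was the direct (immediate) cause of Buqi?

Kaxe

Upstream contributors include Pika, Mina, Qiqi, but only Kaxe feeds directly into Buqi.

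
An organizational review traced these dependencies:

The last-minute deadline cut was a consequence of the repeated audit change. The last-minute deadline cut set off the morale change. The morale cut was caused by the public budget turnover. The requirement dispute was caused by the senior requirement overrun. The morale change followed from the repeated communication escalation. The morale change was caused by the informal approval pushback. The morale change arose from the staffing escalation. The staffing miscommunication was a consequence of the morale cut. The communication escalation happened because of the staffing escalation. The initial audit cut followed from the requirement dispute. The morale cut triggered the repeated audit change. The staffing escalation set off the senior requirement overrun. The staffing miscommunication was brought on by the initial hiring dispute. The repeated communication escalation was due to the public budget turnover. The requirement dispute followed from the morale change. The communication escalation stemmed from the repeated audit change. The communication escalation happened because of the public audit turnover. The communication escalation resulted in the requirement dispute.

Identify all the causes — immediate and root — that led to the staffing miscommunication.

Immediate causes of the staffing miscommunication: the morale cut, the initial hiring dispute.
Further upstream: the public budget turnover.

the initial hiring dispute, the morale cut, the public budget turnover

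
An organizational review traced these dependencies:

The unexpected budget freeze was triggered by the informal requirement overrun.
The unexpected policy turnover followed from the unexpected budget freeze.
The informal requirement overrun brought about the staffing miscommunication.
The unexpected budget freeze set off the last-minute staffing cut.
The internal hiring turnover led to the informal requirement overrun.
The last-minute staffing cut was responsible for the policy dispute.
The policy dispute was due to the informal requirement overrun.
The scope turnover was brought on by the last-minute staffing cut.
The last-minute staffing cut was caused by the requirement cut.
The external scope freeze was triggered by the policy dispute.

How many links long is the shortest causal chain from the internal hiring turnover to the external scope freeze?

Shortest chain: the internal hiring turnover → the informal requirement overrun → the policy dispute → the external scope freeze.

3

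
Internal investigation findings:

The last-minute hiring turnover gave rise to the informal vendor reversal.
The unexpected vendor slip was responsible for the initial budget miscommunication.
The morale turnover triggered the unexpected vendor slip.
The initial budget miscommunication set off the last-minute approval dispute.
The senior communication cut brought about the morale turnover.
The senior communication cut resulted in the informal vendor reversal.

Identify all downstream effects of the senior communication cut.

the informal vendor reversal, the initial budget miscommunication, the last-minute approval dispute, the morale turnover, the unexpected vendor slip

Direct effects: the morale turnover, the informal vendor reversal.
2 steps out: the unexpected vendor slip.
3 steps out: the initial budget miscommunication.
4 steps out: the last-minute approval dispute.
Not reachable from it: the last-minute hiring turnover.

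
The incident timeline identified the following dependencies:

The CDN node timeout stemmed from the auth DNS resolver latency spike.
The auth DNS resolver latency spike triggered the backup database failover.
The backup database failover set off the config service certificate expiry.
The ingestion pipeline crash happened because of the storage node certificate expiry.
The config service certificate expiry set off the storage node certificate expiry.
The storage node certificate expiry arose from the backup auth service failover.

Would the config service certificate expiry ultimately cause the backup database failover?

No

The config service certificate expiry leads to the storage node certificate expiry, the ingestion pipeline crash; the backup database failover is not among them.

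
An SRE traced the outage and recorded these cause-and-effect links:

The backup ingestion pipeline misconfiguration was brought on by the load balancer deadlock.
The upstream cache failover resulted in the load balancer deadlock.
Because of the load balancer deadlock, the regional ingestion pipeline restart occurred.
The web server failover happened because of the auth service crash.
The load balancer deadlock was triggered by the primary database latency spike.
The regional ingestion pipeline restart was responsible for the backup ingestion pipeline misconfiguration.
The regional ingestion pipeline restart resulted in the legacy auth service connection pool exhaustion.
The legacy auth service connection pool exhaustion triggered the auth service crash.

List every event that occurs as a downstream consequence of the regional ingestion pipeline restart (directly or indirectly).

the auth service crash, the backup ingestion pipeline misconfiguration, the legacy auth service connection pool exhaustion, the web server failover

Direct effects: the legacy auth service connection pool exhaustion, the backup ingestion pipeline misconfiguration.
2 steps out: the auth service crash.
3 steps out: the web server failover.
Not reachable from it: the primary database latency spike, the load balancer deadlock, the upstream cache failover.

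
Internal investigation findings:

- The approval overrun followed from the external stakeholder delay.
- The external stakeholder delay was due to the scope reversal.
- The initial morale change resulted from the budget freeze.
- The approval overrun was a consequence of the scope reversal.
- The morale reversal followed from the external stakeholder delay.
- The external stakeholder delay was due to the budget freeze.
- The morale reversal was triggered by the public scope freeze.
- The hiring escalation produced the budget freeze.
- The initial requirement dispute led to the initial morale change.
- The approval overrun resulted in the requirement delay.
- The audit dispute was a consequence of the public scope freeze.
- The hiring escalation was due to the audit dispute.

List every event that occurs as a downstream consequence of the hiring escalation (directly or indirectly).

Direct effects: the budget freeze.
2 steps out: the external stakeholder delay, the initial morale change.
3 steps out: the morale reversal, the approval overrun.
4 steps out: the requirement delay.
Not reachable from it: the public scope freeze, the initial requirement dispute, the audit dispute, the scope reversal.

the approval overrun, the budget freeze, the external stakeholder delay, the initial morale change, the morale reversal, the requirement delay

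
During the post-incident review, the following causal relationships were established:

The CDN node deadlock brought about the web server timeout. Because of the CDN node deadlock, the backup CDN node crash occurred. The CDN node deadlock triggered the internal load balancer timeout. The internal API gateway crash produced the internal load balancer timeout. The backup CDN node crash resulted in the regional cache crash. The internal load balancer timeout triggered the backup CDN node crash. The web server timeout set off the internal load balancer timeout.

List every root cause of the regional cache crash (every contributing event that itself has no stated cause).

Tracing upstream from the regional cache crash: the regional cache crash ← the backup CDN node crash ← the CDN node deadlock.
A separate upstream branch: the regional cache crash ← the backup CDN node crash ← the internal load balancer timeout ← the internal API gateway crash.
Each of those chain origins has no stated cause.

the CDN node deadlock, the internal API gateway crash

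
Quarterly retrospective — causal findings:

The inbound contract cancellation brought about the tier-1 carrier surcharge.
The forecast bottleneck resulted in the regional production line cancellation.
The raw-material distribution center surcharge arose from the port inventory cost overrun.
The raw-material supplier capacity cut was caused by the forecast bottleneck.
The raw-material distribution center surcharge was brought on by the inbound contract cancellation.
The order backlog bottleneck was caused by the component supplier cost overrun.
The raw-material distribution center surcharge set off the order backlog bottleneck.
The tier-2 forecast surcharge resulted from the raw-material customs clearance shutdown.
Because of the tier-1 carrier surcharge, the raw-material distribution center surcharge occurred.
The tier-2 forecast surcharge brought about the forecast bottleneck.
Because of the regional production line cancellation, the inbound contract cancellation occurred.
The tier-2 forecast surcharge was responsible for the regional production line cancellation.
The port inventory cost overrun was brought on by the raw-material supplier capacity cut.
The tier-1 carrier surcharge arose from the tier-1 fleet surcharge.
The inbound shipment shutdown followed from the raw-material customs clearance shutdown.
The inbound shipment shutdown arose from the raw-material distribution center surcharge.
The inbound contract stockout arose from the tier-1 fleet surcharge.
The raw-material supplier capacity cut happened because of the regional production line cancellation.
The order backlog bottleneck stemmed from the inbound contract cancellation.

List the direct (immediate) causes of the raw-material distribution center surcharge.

the inbound contract cancellation, the port inventory cost overrun, the tier-1 carrier surcharge

Upstream contributors include the tier-1 fleet surcharge, the raw-material customs clearance shutdown, the tier-2 forecast surcharge, the forecast bottleneck, the regional production line cancellation, the raw-material supplier capacity cut, but only the inbound contract cancellation, the port inventory cost overrun, the tier-1 carrier surcharge feed directly into the raw-material distribution center surcharge.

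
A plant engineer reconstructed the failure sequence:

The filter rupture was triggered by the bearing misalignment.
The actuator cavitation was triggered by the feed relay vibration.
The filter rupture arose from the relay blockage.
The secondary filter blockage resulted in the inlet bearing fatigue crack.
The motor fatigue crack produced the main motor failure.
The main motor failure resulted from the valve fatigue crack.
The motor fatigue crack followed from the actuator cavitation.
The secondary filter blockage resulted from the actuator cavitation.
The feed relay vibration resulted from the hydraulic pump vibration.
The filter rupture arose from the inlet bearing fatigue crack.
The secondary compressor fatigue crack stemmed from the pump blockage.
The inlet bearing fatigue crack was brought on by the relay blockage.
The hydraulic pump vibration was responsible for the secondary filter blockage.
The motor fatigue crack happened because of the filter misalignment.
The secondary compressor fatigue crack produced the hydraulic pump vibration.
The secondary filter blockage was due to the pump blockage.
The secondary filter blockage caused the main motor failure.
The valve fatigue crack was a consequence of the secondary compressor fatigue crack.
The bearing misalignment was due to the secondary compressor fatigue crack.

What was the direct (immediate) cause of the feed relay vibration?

the hydraulic pump vibration

Upstream contributors include the pump blockage, the secondary compressor fatigue crack, but only the hydraulic pump vibration feeds directly into the feed relay vibration.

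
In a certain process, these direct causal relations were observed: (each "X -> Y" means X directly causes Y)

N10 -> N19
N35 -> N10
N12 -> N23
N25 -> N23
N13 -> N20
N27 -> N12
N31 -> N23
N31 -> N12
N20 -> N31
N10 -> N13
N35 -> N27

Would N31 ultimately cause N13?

No

N31 leads to N12, N23; N13 is not among them.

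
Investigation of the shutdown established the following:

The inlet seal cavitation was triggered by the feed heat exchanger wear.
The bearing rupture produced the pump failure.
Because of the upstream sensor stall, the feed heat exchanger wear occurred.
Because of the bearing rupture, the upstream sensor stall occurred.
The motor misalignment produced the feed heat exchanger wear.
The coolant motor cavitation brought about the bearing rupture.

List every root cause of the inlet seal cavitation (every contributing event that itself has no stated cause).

Tracing upstream from the inlet seal cavitation: the inlet seal cavitation ← the feed heat exchanger wear ← the upstream sensor stall ← the bearing rupture ← the coolant motor cavitation.
A separate upstream branch: the inlet seal cavitation ← the feed heat exchanger wear ← the motor misalignment.
Each of those chain origins has no stated cause.

the coolant motor cavitation, the motor misalignment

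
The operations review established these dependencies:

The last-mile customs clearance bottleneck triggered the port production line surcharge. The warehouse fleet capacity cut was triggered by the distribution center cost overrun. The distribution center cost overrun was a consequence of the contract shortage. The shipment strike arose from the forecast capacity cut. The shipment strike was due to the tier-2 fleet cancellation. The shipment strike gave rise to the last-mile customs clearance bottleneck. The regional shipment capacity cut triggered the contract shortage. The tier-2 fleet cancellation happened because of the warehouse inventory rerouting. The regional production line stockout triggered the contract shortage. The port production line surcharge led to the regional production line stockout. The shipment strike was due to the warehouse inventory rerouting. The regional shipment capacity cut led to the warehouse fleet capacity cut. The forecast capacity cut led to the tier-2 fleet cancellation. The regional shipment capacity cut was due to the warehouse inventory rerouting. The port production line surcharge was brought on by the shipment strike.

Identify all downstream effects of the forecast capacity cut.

Direct effects: the tier-2 fleet cancellation, the shipment strike.
2 steps out: the last-mile customs clearance bottleneck, the port production line surcharge.
3 steps out: the regional production line stockout.
4 steps out: the contract shortage.
5 steps out: the distribution center cost overrun.
6 steps out: the warehouse fleet capacity cut.
Not reachable from it: the warehouse inventory rerouting, the regional shipment capacity cut.

the contract shortage, the distribution center cost overrun, the last-mile customs clearance bottleneck, the port production line surcharge, the regional production line stockout, the shipment strike, the tier-2 fleet cancellation, the warehouse fleet capacity cut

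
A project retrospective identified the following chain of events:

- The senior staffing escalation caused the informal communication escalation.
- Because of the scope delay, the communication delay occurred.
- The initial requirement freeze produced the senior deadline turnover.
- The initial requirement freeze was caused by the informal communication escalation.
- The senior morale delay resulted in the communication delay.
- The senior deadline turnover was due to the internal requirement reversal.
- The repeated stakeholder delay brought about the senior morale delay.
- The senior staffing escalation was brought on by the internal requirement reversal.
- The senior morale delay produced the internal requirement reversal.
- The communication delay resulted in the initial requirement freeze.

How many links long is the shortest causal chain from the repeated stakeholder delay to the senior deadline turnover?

Shortest chain: the repeated stakeholder delay → the senior morale delay → the internal requirement reversal → the senior deadline turnover.

3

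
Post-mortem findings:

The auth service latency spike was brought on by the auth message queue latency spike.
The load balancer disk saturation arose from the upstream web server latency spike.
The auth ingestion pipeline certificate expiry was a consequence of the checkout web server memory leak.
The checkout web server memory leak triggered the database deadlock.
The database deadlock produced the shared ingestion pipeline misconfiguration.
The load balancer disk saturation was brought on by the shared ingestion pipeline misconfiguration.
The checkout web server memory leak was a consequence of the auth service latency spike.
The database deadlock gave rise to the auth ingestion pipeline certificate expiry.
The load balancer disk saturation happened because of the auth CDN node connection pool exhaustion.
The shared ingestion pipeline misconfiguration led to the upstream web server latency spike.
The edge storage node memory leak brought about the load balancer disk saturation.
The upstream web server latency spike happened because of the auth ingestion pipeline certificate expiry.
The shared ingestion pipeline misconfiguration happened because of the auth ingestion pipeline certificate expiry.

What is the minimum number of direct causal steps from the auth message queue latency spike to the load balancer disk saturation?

Shortest chain: the auth message queue latency spike → the auth service latency spike → the checkout web server memory leak → the database deadlock → the shared ingestion pipeline misconfiguration → the load balancer disk saturation.

5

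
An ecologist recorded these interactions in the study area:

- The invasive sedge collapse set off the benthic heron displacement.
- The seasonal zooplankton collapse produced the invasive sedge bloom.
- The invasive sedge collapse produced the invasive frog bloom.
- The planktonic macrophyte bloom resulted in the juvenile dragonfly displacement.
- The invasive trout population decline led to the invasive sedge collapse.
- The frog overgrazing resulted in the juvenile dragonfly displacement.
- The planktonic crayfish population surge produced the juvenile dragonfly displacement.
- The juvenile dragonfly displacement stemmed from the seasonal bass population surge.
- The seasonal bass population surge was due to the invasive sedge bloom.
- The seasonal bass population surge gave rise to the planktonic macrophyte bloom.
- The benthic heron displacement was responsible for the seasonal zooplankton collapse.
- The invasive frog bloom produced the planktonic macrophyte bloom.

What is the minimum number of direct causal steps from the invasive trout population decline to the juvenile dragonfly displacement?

4

Shortest chain: the invasive trout population decline → the invasive sedge collapse → the invasive frog bloom → the planktonic macrophyte bloom → the juvenile dragonfly displacement.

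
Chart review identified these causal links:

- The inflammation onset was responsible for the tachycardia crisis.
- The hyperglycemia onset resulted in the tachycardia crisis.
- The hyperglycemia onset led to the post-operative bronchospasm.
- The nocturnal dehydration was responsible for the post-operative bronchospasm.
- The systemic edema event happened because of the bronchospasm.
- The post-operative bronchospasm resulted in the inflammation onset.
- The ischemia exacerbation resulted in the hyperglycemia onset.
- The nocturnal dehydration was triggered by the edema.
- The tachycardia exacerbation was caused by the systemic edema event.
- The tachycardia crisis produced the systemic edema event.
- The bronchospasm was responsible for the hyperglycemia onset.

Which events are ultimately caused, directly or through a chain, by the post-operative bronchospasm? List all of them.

the inflammation onset, the systemic edema event, the tachycardia crisis, the tachycardia exacerbation

Direct effects: the inflammation onset.
2 steps out: the tachycardia crisis.
3 steps out: the systemic edema event.
4 steps out: the tachycardia exacerbation.
Not reachable from it: the ischemia exacerbation, the edema, the bronchospasm, the nocturnal dehydration, the hyperglycemia onset.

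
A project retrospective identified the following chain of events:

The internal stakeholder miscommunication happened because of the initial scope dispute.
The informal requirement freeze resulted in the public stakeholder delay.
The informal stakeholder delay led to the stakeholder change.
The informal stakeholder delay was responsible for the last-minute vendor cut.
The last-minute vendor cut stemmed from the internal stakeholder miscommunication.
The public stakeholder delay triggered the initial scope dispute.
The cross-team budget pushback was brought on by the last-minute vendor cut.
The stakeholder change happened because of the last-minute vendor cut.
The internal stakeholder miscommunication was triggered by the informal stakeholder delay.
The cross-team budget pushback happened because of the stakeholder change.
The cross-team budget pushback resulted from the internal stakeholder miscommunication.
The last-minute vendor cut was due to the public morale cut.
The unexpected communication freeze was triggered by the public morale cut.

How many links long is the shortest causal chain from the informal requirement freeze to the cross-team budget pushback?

Shortest chain: the informal requirement freeze → the public stakeholder delay → the initial scope dispute → the internal stakeholder miscommunication → the cross-team budget pushback.

4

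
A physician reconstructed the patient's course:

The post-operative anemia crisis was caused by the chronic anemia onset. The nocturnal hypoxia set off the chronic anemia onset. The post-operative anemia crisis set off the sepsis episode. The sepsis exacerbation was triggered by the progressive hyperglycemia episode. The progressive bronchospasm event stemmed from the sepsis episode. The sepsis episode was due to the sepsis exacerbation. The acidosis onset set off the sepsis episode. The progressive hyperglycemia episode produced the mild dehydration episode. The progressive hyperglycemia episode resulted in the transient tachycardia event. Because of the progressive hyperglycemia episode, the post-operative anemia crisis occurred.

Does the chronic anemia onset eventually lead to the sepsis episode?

Yes

There is a causal chain: the chronic anemia onset → the post-operative anemia crisis → the sepsis episode.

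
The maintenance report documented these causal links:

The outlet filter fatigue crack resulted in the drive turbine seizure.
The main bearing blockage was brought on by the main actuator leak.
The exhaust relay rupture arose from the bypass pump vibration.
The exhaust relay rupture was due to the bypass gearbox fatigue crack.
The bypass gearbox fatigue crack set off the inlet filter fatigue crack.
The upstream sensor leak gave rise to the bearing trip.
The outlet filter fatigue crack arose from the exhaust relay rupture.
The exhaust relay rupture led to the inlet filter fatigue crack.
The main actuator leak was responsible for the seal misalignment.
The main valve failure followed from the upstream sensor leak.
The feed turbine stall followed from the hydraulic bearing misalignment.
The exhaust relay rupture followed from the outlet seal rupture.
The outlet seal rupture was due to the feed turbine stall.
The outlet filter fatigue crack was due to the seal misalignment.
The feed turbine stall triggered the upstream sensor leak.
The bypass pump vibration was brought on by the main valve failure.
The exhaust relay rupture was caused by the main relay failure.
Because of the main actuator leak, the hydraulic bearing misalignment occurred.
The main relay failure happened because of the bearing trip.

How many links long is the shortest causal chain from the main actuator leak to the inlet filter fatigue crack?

5

Shortest chain: the main actuator leak → the hydraulic bearing misalignment → the feed turbine stall → the outlet seal rupture → the exhaust relay rupture → the inlet filter fatigue crack.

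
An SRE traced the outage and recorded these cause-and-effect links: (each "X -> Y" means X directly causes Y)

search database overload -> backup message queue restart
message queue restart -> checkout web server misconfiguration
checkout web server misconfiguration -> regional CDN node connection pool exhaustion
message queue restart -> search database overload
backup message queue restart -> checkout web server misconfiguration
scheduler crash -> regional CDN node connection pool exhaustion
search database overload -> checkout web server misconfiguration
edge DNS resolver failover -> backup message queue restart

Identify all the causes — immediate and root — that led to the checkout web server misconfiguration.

Immediate causes of the checkout web server misconfiguration: the message queue restart, the search database overload, the backup message queue restart.
Further upstream: the edge DNS resolver failover.

the backup message queue restart, the edge DNS resolver failover, the message queue restart, the search database overload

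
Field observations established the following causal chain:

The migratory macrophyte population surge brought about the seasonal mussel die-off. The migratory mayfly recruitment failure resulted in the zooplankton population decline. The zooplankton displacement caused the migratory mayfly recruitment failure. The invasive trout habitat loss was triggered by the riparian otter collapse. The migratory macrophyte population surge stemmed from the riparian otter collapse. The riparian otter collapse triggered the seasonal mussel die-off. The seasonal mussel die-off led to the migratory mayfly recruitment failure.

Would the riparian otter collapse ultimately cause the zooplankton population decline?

There is a causal chain: the riparian otter collapse → the seasonal mussel die-off → the migratory mayfly recruitment failure → the zooplankton population decline.

Yes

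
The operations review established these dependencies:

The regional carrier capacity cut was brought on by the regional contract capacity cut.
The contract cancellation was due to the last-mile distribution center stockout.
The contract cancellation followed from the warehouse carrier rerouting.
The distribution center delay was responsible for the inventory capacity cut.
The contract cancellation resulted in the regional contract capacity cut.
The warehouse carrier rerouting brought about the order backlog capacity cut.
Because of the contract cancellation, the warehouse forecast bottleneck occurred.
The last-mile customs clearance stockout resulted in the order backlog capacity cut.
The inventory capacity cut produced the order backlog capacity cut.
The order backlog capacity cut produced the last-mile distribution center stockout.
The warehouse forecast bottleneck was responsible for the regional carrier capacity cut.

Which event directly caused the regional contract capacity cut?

the contract cancellation

Upstream contributors include the last-mile customs clearance stockout, the distribution center delay, the warehouse carrier rerouting, the inventory capacity cut, the order backlog capacity cut, the last-mile distribution center stockout, but only the contract cancellation feeds directly into the regional contract capacity cut.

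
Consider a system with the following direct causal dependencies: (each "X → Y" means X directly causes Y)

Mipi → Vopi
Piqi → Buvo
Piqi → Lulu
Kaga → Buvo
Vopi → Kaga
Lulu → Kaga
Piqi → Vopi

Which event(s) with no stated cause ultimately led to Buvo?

Tracing upstream from Buvo: Buvo ← Piqi.
A separate upstream branch: Buvo ← Kaga ← Vopi ← Mipi.
Each of those chain origins has no stated cause.

Mipi, Piqi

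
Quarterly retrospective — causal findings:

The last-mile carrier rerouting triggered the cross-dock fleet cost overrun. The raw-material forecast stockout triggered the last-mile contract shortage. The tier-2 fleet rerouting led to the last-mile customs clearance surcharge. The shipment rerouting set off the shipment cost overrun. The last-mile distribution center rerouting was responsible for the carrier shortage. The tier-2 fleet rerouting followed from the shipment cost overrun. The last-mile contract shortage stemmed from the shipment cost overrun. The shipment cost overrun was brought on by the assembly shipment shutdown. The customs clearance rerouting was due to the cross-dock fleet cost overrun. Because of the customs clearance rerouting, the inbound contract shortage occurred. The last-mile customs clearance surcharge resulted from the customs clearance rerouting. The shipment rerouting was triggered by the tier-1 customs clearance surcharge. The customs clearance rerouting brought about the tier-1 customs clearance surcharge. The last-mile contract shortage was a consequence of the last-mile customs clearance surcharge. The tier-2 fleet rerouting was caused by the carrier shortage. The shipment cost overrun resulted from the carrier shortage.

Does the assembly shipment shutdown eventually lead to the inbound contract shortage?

The assembly shipment shutdown leads to the shipment cost overrun, the tier-2 fleet rerouting, the last-mile customs clearance surcharge, the last-mile contract shortage; the inbound contract shortage is not among them.

No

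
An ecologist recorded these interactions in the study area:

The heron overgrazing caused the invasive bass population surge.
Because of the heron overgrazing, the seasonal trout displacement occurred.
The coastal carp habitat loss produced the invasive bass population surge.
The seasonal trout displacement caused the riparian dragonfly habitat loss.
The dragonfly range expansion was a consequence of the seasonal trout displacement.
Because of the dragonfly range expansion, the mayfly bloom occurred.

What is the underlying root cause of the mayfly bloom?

the heron overgrazing

Tracing upstream from the mayfly bloom: the mayfly bloom ← the dragonfly range expansion ← the seasonal trout displacement ← the heron overgrazing.
The heron overgrazing has no stated cause, so it is the root.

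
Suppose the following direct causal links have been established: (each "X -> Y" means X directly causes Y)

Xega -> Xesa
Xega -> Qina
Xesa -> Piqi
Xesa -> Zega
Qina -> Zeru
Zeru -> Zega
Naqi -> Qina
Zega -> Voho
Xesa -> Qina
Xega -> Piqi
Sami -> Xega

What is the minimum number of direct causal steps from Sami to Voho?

4

Shortest chain: Sami → Xega → Xesa → Zega → Voho.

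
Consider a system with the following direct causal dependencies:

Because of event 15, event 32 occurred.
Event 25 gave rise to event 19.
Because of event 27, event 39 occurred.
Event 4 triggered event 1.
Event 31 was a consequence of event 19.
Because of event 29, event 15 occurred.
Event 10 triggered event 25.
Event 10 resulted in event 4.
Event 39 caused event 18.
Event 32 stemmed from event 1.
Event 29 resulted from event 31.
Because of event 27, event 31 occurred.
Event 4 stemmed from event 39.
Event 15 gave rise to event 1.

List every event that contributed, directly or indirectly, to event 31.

Immediate causes of event 31: event 27, event 19.
Further upstream: event 10, event 25.

event 10, event 19, event 25, event 27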